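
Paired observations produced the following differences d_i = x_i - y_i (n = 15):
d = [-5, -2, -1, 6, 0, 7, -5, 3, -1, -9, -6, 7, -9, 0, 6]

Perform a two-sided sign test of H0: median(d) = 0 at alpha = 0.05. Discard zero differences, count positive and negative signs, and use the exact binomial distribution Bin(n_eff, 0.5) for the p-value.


Step 1: Discard zero differences. Original n = 15; n_eff = number of nonzero differences = 13.
Nonzero differences (with sign): -5, -2, -1, +6, +7, -5, +3, -1, -9, -6, +7, -9, +6
Step 2: Count signs: positive = 5, negative = 8.
Step 3: Under H0: P(positive) = 0.5, so the number of positives S ~ Bin(13, 0.5).
Step 4: Two-sided exact p-value = sum of Bin(13,0.5) probabilities at or below the observed probability = 0.581055.
Step 5: alpha = 0.05. fail to reject H0.

n_eff = 13, pos = 5, neg = 8, p = 0.581055, fail to reject H0.


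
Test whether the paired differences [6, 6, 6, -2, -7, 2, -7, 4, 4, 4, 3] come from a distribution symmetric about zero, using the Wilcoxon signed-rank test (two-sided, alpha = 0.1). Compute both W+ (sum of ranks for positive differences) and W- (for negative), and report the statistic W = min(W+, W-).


Step 1: Drop any zero differences (none here) and take |d_i|.
|d| = [6, 6, 6, 2, 7, 2, 7, 4, 4, 4, 3]
Step 2: Midrank |d_i| (ties get averaged ranks).
ranks: |6|->8, |6|->8, |6|->8, |2|->1.5, |7|->10.5, |2|->1.5, |7|->10.5, |4|->5, |4|->5, |4|->5, |3|->3
Step 3: Attach original signs; sum ranks with positive sign and with negative sign.
W+ = 8 + 8 + 8 + 1.5 + 5 + 5 + 5 + 3 = 43.5
W- = 1.5 + 10.5 + 10.5 = 22.5
(Check: W+ + W- = 66 should equal n(n+1)/2 = 66.)
Step 4: Test statistic W = min(W+, W-) = 22.5.
Step 5: Ties in |d|, so use the tie-corrected normal approximation.
        E[W] = n(n+1)/4 = 11*12/4 = 33.
        Tie groups: |d|=2 (t=2), |d|=4 (t=3), |d|=6 (t=3), |d|=7 (t=2); sum(t^3 - t) = 60.
        Var[W] = n(n+1)(2n+1)/24 - sum(t^3-t)/48 = 3036/24 - 60/48 = 125.25.
        z = (W - E[W]) / sqrt(Var[W]) = (22.5 - 33) / 11.1915 = -0.9382.
        Two-sided p = 2*Phi(z) = 0.348136.
Step 6: alpha = 0.1. fail to reject H0.

W+ = 43.5, W- = 22.5, W = min = 22.5, p = 0.348136, fail to reject H0.


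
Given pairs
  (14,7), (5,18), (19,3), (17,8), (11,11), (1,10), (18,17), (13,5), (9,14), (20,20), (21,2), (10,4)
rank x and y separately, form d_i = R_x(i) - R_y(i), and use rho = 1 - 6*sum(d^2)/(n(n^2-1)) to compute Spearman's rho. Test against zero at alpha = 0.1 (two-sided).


Step 1: Rank x and y separately (midranks; no ties here).
rank(x): 14->7, 5->2, 19->10, 17->8, 11->5, 1->1, 18->9, 13->6, 9->3, 20->11, 21->12, 10->4
rank(y): 7->5, 18->11, 3->2, 8->6, 11->8, 10->7, 17->10, 5->4, 14->9, 20->12, 2->1, 4->3
Step 2: d_i = R_x(i) - R_y(i); compute d_i^2.
  (7-5)^2=4, (2-11)^2=81, (10-2)^2=64, (8-6)^2=4, (5-8)^2=9, (1-7)^2=36, (9-10)^2=1, (6-4)^2=4, (3-9)^2=36, (11-12)^2=1, (12-1)^2=121, (4-3)^2=1
sum(d^2) = 362.
Step 3: rho = 1 - 6*362 / (12*(12^2 - 1)) = 1 - 2172/1716 = -0.265734.
Step 4: Under H0, t = rho * sqrt((n-2)/(1-rho^2)) = -0.8717 ~ t(10).
Step 5: Two-sided p-value from the t-distribution with 10 df = 0.403833.
Step 6: alpha = 0.1. fail to reject H0.

rho = -0.2657, p = 0.403833, fail to reject H0 at alpha = 0.1.


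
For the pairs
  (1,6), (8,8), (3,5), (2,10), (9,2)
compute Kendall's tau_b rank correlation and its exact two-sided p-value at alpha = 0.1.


Step 1: Enumerate the 10 unordered pairs (i,j) with i<j and classify each by sign(x_j-x_i) * sign(y_j-y_i).
  (1,2):dx=+7,dy=+2->C; (1,3):dx=+2,dy=-1->D; (1,4):dx=+1,dy=+4->C; (1,5):dx=+8,dy=-4->D
  (2,3):dx=-5,dy=-3->C; (2,4):dx=-6,dy=+2->D; (2,5):dx=+1,dy=-6->D; (3,4):dx=-1,dy=+5->D
  (3,5):dx=+6,dy=-3->D; (4,5):dx=+7,dy=-8->D
Step 2: C = 3, D = 7, total pairs = 10.
Step 3: tau = (C - D)/(n(n-1)/2) = (3 - 7)/10 = -0.400000.
Step 4: Exact two-sided p-value (enumerate n! = 120 permutations of y under H0): p = 0.483333.
Step 5: alpha = 0.1. fail to reject H0.

tau_b = -0.4000 (C=3, D=7), p = 0.483333, fail to reject H0.


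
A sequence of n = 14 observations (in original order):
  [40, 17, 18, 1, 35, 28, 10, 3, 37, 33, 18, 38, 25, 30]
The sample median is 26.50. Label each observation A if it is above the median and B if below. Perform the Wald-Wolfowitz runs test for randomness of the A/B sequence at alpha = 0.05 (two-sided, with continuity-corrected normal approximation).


Step 1: Compute median = 26.50; label A = above, B = below.
Labels in order: ABBBAABBAABABA  (n_A = 7, n_B = 7)
Step 2: Count runs R = 9.
Step 3: Under H0 (random ordering), E[R] = 2*n_A*n_B/(n_A+n_B) + 1 = 2*7*7/14 + 1 = 8.0000.
        Var[R] = 2*n_A*n_B*(2*n_A*n_B - n_A - n_B) / ((n_A+n_B)^2 * (n_A+n_B-1)) = 8232/2548 = 3.2308.
        SD[R] = 1.7974.
Step 4: Continuity-corrected z = (R - 0.5 - E[R]) / SD[R] = (9 - 0.5 - 8.0000) / 1.7974 = 0.2782.
Step 5: Two-sided p-value via normal approximation = 2*(1 - Phi(|z|)) = 0.780879.
Step 6: alpha = 0.05. fail to reject H0.

R = 9, z = 0.2782, p = 0.780879, fail to reject H0.


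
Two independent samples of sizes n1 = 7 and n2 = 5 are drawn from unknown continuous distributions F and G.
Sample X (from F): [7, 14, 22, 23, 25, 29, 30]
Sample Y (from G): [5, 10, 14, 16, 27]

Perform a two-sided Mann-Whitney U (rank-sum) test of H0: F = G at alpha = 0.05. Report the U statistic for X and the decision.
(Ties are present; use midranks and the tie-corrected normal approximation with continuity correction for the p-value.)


Step 1: Combine and sort all 12 observations; assign midranks.
sorted (value, group): (5,Y), (7,X), (10,Y), (14,X), (14,Y), (16,Y), (22,X), (23,X), (25,X), (27,Y), (29,X), (30,X)
ranks: 5->1, 7->2, 10->3, 14->4.5, 14->4.5, 16->6, 22->7, 23->8, 25->9, 27->10, 29->11, 30->12
Step 2: Rank sum for X: R1 = 2 + 4.5 + 7 + 8 + 9 + 11 + 12 = 53.5.
Step 3: U_X = R1 - n1(n1+1)/2 = 53.5 - 7*8/2 = 53.5 - 28 = 25.5.
       U_Y = n1*n2 - U_X = 35 - 25.5 = 9.5.
Step 4: Ties are present, so use the tie-corrected normal approximation (with continuity correction) for the p-value.
Step 5: p-value = 0.222415; compare to alpha = 0.05. fail to reject H0.

U_X = 25.5, p = 0.222415, fail to reject H0 at alpha = 0.05.


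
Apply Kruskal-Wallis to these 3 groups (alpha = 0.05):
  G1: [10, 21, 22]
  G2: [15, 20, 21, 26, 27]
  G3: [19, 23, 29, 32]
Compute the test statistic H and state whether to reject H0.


Step 1: Combine all N = 12 observations and assign midranks.
sorted (value, group, rank): (10,G1,1), (15,G2,2), (19,G3,3), (20,G2,4), (21,G1,5.5), (21,G2,5.5), (22,G1,7), (23,G3,8), (26,G2,9), (27,G2,10), (29,G3,11), (32,G3,12)
Step 2: Sum ranks within each group.
R_1 = 13.5 (n_1 = 3)
R_2 = 30.5 (n_2 = 5)
R_3 = 34 (n_3 = 4)
Step 3: H = 12/(N(N+1)) * sum(R_i^2/n_i) - 3(N+1)
     = 12/(12*13) * (13.5^2/3 + 30.5^2/5 + 34^2/4) - 3*13
     = 0.076923 * 535.8 - 39
     = 2.215385.
Step 4: Ties present; correction factor C = 1 - 6/(12^3 - 12) = 0.996503. Corrected H = 2.215385 / 0.996503 = 2.223158.
Step 5: Under H0, H ~ chi^2(2); p-value = 0.329039.
Step 6: alpha = 0.05. fail to reject H0.

H = 2.2232, df = 2, p = 0.329039, fail to reject H0.


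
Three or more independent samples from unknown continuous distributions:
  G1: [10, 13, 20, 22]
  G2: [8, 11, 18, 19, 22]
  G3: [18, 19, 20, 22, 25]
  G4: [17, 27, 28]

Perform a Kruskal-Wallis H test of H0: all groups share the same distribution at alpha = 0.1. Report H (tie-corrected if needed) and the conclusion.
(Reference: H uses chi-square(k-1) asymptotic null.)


Step 1: Combine all N = 17 observations and assign midranks.
sorted (value, group, rank): (8,G2,1), (10,G1,2), (11,G2,3), (13,G1,4), (17,G4,5), (18,G2,6.5), (18,G3,6.5), (19,G2,8.5), (19,G3,8.5), (20,G1,10.5), (20,G3,10.5), (22,G1,13), (22,G2,13), (22,G3,13), (25,G3,15), (27,G4,16), (28,G4,17)
Step 2: Sum ranks within each group.
R_1 = 29.5 (n_1 = 4)
R_2 = 32 (n_2 = 5)
R_3 = 53.5 (n_3 = 5)
R_4 = 38 (n_4 = 3)
Step 3: H = 12/(N(N+1)) * sum(R_i^2/n_i) - 3(N+1)
     = 12/(17*18) * (29.5^2/4 + 32^2/5 + 53.5^2/5 + 38^2/3) - 3*18
     = 0.039216 * 1476.15 - 54
     = 3.888072.
Step 4: Ties present; correction factor C = 1 - 42/(17^3 - 17) = 0.991422. Corrected H = 3.888072 / 0.991422 = 3.921714.
Step 5: Under H0, H ~ chi^2(3); p-value = 0.270043.
Step 6: alpha = 0.1. fail to reject H0.

H = 3.9217, df = 3, p = 0.270043, fail to reject H0.


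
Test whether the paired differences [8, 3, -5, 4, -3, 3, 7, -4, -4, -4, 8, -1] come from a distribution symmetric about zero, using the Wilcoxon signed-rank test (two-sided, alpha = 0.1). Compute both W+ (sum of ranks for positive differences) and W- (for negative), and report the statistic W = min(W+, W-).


Step 1: Drop any zero differences (none here) and take |d_i|.
|d| = [8, 3, 5, 4, 3, 3, 7, 4, 4, 4, 8, 1]
Step 2: Midrank |d_i| (ties get averaged ranks).
ranks: |8|->11.5, |3|->3, |5|->9, |4|->6.5, |3|->3, |3|->3, |7|->10, |4|->6.5, |4|->6.5, |4|->6.5, |8|->11.5, |1|->1
Step 3: Attach original signs; sum ranks with positive sign and with negative sign.
W+ = 11.5 + 3 + 6.5 + 3 + 10 + 11.5 = 45.5
W- = 9 + 3 + 6.5 + 6.5 + 6.5 + 1 = 32.5
(Check: W+ + W- = 78 should equal n(n+1)/2 = 78.)
Step 4: Test statistic W = min(W+, W-) = 32.5.
Step 5: Ties in |d|, so use the tie-corrected normal approximation.
        E[W] = n(n+1)/4 = 12*13/4 = 39.
        Tie groups: |d|=3 (t=3), |d|=4 (t=4), |d|=8 (t=2); sum(t^3 - t) = 90.
        Var[W] = n(n+1)(2n+1)/24 - sum(t^3-t)/48 = 3900/24 - 90/48 = 160.625.
        z = (W - E[W]) / sqrt(Var[W]) = (32.5 - 39) / 12.6738 = -0.5129.
        Two-sided p = 2*Phi(z) = 0.608043.
Step 6: alpha = 0.1. fail to reject H0.

W+ = 45.5, W- = 32.5, W = min = 32.5, p = 0.608043, fail to reject H0.


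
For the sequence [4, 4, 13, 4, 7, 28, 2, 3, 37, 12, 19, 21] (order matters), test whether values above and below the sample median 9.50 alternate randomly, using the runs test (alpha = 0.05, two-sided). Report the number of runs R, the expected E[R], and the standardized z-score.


Step 1: Compute median = 9.50; label A = above, B = below.
Labels in order: BBABBABBAAAA  (n_A = 6, n_B = 6)
Step 2: Count runs R = 6.
Step 3: Under H0 (random ordering), E[R] = 2*n_A*n_B/(n_A+n_B) + 1 = 2*6*6/12 + 1 = 7.0000.
        Var[R] = 2*n_A*n_B*(2*n_A*n_B - n_A - n_B) / ((n_A+n_B)^2 * (n_A+n_B-1)) = 4320/1584 = 2.7273.
        SD[R] = 1.6514.
Step 4: Continuity-corrected z = (R + 0.5 - E[R]) / SD[R] = (6 + 0.5 - 7.0000) / 1.6514 = -0.3028.
Step 5: Two-sided p-value via normal approximation = 2*(1 - Phi(|z|)) = 0.762069.
Step 6: alpha = 0.05. fail to reject H0.

R = 6, z = -0.3028, p = 0.762069, fail to reject H0.


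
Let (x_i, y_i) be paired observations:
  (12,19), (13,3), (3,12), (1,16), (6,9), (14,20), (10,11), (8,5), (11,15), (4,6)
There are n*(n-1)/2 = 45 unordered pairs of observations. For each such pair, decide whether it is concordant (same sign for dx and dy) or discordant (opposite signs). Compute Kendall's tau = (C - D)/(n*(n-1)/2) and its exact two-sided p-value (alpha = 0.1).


Step 1: Enumerate the 45 unordered pairs (i,j) with i<j and classify each by sign(x_j-x_i) * sign(y_j-y_i).
  (1,2):dx=+1,dy=-16->D; (1,3):dx=-9,dy=-7->C; (1,4):dx=-11,dy=-3->C; (1,5):dx=-6,dy=-10->C
  (1,6):dx=+2,dy=+1->C; (1,7):dx=-2,dy=-8->C; (1,8):dx=-4,dy=-14->C; (1,9):dx=-1,dy=-4->C
  (1,10):dx=-8,dy=-13->C; (2,3):dx=-10,dy=+9->D; (2,4):dx=-12,dy=+13->D; (2,5):dx=-7,dy=+6->D
  (2,6):dx=+1,dy=+17->C; (2,7):dx=-3,dy=+8->D; (2,8):dx=-5,dy=+2->D; (2,9):dx=-2,dy=+12->D
  (2,10):dx=-9,dy=+3->D; (3,4):dx=-2,dy=+4->D; (3,5):dx=+3,dy=-3->D; (3,6):dx=+11,dy=+8->C
  (3,7):dx=+7,dy=-1->D; (3,8):dx=+5,dy=-7->D; (3,9):dx=+8,dy=+3->C; (3,10):dx=+1,dy=-6->D
  (4,5):dx=+5,dy=-7->D; (4,6):dx=+13,dy=+4->C; (4,7):dx=+9,dy=-5->D; (4,8):dx=+7,dy=-11->D
  (4,9):dx=+10,dy=-1->D; (4,10):dx=+3,dy=-10->D; (5,6):dx=+8,dy=+11->C; (5,7):dx=+4,dy=+2->C
  (5,8):dx=+2,dy=-4->D; (5,9):dx=+5,dy=+6->C; (5,10):dx=-2,dy=-3->C; (6,7):dx=-4,dy=-9->C
  (6,8):dx=-6,dy=-15->C; (6,9):dx=-3,dy=-5->C; (6,10):dx=-10,dy=-14->C; (7,8):dx=-2,dy=-6->C
  (7,9):dx=+1,dy=+4->C; (7,10):dx=-6,dy=-5->C; (8,9):dx=+3,dy=+10->C; (8,10):dx=-4,dy=+1->D
  (9,10):dx=-7,dy=-9->C
Step 2: C = 25, D = 20, total pairs = 45.
Step 3: tau = (C - D)/(n(n-1)/2) = (25 - 20)/45 = 0.111111.
Step 4: Exact two-sided p-value (enumerate n! = 3628800 permutations of y under H0): p = 0.727490.
Step 5: alpha = 0.1. fail to reject H0.

tau_b = 0.1111 (C=25, D=20), p = 0.727490, fail to reject H0.


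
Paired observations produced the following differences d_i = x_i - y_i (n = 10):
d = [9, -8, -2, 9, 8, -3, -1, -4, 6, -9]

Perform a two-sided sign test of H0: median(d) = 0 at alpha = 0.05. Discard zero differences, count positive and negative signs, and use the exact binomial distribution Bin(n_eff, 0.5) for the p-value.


Step 1: Discard zero differences. Original n = 10; n_eff = number of nonzero differences = 10.
Nonzero differences (with sign): +9, -8, -2, +9, +8, -3, -1, -4, +6, -9
Step 2: Count signs: positive = 4, negative = 6.
Step 3: Under H0: P(positive) = 0.5, so the number of positives S ~ Bin(10, 0.5).
Step 4: Two-sided exact p-value = sum of Bin(10,0.5) probabilities at or below the observed probability = 0.753906.
Step 5: alpha = 0.05. fail to reject H0.

n_eff = 10, pos = 4, neg = 6, p = 0.753906, fail to reject H0.


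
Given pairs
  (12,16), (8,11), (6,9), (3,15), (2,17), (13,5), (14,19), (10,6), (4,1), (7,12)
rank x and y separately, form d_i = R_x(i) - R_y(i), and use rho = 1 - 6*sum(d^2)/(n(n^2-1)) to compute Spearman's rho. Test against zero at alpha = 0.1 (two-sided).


Step 1: Rank x and y separately (midranks; no ties here).
rank(x): 12->8, 8->6, 6->4, 3->2, 2->1, 13->9, 14->10, 10->7, 4->3, 7->5
rank(y): 16->8, 11->5, 9->4, 15->7, 17->9, 5->2, 19->10, 6->3, 1->1, 12->6
Step 2: d_i = R_x(i) - R_y(i); compute d_i^2.
  (8-8)^2=0, (6-5)^2=1, (4-4)^2=0, (2-7)^2=25, (1-9)^2=64, (9-2)^2=49, (10-10)^2=0, (7-3)^2=16, (3-1)^2=4, (5-6)^2=1
sum(d^2) = 160.
Step 3: rho = 1 - 6*160 / (10*(10^2 - 1)) = 1 - 960/990 = 0.030303.
Step 4: Under H0, t = rho * sqrt((n-2)/(1-rho^2)) = 0.0857 ~ t(8).
Step 5: Two-sided p-value from the t-distribution with 8 df = 0.933773.
Step 6: alpha = 0.1. fail to reject H0.

rho = 0.0303, p = 0.933773, fail to reject H0 at alpha = 0.1.


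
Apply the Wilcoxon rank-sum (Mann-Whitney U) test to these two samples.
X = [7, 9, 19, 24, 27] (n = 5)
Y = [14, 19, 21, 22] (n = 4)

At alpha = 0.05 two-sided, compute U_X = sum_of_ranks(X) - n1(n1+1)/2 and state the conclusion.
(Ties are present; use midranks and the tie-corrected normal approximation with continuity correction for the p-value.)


Step 1: Combine and sort all 9 observations; assign midranks.
sorted (value, group): (7,X), (9,X), (14,Y), (19,X), (19,Y), (21,Y), (22,Y), (24,X), (27,X)
ranks: 7->1, 9->2, 14->3, 19->4.5, 19->4.5, 21->6, 22->7, 24->8, 27->9
Step 2: Rank sum for X: R1 = 1 + 2 + 4.5 + 8 + 9 = 24.5.
Step 3: U_X = R1 - n1(n1+1)/2 = 24.5 - 5*6/2 = 24.5 - 15 = 9.5.
       U_Y = n1*n2 - U_X = 20 - 9.5 = 10.5.
Step 4: Ties are present, so use the tie-corrected normal approximation (with continuity correction) for the p-value.
Step 5: p-value = 1.000000; compare to alpha = 0.05. fail to reject H0.

U_X = 9.5, p = 1.000000, fail to reject H0 at alpha = 0.05.


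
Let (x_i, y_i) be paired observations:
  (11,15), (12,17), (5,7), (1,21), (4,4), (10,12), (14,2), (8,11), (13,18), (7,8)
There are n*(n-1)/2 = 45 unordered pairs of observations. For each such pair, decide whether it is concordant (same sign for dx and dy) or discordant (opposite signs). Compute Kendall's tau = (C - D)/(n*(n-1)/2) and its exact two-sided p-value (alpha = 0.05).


Step 1: Enumerate the 45 unordered pairs (i,j) with i<j and classify each by sign(x_j-x_i) * sign(y_j-y_i).
  (1,2):dx=+1,dy=+2->C; (1,3):dx=-6,dy=-8->C; (1,4):dx=-10,dy=+6->D; (1,5):dx=-7,dy=-11->C
  (1,6):dx=-1,dy=-3->C; (1,7):dx=+3,dy=-13->D; (1,8):dx=-3,dy=-4->C; (1,9):dx=+2,dy=+3->C
  (1,10):dx=-4,dy=-7->C; (2,3):dx=-7,dy=-10->C; (2,4):dx=-11,dy=+4->D; (2,5):dx=-8,dy=-13->C
  (2,6):dx=-2,dy=-5->C; (2,7):dx=+2,dy=-15->D; (2,8):dx=-4,dy=-6->C; (2,9):dx=+1,dy=+1->C
  (2,10):dx=-5,dy=-9->C; (3,4):dx=-4,dy=+14->D; (3,5):dx=-1,dy=-3->C; (3,6):dx=+5,dy=+5->C
  (3,7):dx=+9,dy=-5->D; (3,8):dx=+3,dy=+4->C; (3,9):dx=+8,dy=+11->C; (3,10):dx=+2,dy=+1->C
  (4,5):dx=+3,dy=-17->D; (4,6):dx=+9,dy=-9->D; (4,7):dx=+13,dy=-19->D; (4,8):dx=+7,dy=-10->D
  (4,9):dx=+12,dy=-3->D; (4,10):dx=+6,dy=-13->D; (5,6):dx=+6,dy=+8->C; (5,7):dx=+10,dy=-2->D
  (5,8):dx=+4,dy=+7->C; (5,9):dx=+9,dy=+14->C; (5,10):dx=+3,dy=+4->C; (6,7):dx=+4,dy=-10->D
  (6,8):dx=-2,dy=-1->C; (6,9):dx=+3,dy=+6->C; (6,10):dx=-3,dy=-4->C; (7,8):dx=-6,dy=+9->D
  (7,9):dx=-1,dy=+16->D; (7,10):dx=-7,dy=+6->D; (8,9):dx=+5,dy=+7->C; (8,10):dx=-1,dy=-3->C
  (9,10):dx=-6,dy=-10->C
Step 2: C = 28, D = 17, total pairs = 45.
Step 3: tau = (C - D)/(n(n-1)/2) = (28 - 17)/45 = 0.244444.
Step 4: Exact two-sided p-value (enumerate n! = 3628800 permutations of y under H0): p = 0.380720.
Step 5: alpha = 0.05. fail to reject H0.

tau_b = 0.2444 (C=28, D=17), p = 0.380720, fail to reject H0.


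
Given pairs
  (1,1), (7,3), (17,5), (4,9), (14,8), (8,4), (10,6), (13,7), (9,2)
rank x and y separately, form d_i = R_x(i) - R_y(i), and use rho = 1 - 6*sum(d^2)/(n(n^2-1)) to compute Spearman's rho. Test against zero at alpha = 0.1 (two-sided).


Step 1: Rank x and y separately (midranks; no ties here).
rank(x): 1->1, 7->3, 17->9, 4->2, 14->8, 8->4, 10->6, 13->7, 9->5
rank(y): 1->1, 3->3, 5->5, 9->9, 8->8, 4->4, 6->6, 7->7, 2->2
Step 2: d_i = R_x(i) - R_y(i); compute d_i^2.
  (1-1)^2=0, (3-3)^2=0, (9-5)^2=16, (2-9)^2=49, (8-8)^2=0, (4-4)^2=0, (6-6)^2=0, (7-7)^2=0, (5-2)^2=9
sum(d^2) = 74.
Step 3: rho = 1 - 6*74 / (9*(9^2 - 1)) = 1 - 444/720 = 0.383333.
Step 4: Under H0, t = rho * sqrt((n-2)/(1-rho^2)) = 1.0981 ~ t(7).
Step 5: Two-sided p-value from the t-distribution with 7 df = 0.308495.
Step 6: alpha = 0.1. fail to reject H0.

rho = 0.3833, p = 0.308495, fail to reject H0 at alpha = 0.1.


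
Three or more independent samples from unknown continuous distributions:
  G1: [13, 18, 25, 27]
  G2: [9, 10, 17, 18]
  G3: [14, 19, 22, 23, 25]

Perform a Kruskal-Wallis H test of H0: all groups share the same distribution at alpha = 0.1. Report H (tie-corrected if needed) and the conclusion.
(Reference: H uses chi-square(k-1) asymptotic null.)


Step 1: Combine all N = 13 observations and assign midranks.
sorted (value, group, rank): (9,G2,1), (10,G2,2), (13,G1,3), (14,G3,4), (17,G2,5), (18,G1,6.5), (18,G2,6.5), (19,G3,8), (22,G3,9), (23,G3,10), (25,G1,11.5), (25,G3,11.5), (27,G1,13)
Step 2: Sum ranks within each group.
R_1 = 34 (n_1 = 4)
R_2 = 14.5 (n_2 = 4)
R_3 = 42.5 (n_3 = 5)
Step 3: H = 12/(N(N+1)) * sum(R_i^2/n_i) - 3(N+1)
     = 12/(13*14) * (34^2/4 + 14.5^2/4 + 42.5^2/5) - 3*14
     = 0.065934 * 702.812 - 42
     = 4.339286.
Step 4: Ties present; correction factor C = 1 - 12/(13^3 - 13) = 0.994505. Corrected H = 4.339286 / 0.994505 = 4.363260.
Step 5: Under H0, H ~ chi^2(2); p-value = 0.112857.
Step 6: alpha = 0.1. fail to reject H0.

H = 4.3633, df = 2, p = 0.112857, fail to reject H0.


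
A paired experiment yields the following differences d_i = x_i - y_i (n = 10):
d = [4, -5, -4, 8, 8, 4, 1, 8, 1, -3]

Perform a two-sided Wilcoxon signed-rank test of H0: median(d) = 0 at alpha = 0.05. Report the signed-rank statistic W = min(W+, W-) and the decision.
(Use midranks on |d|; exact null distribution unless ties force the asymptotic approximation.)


Step 1: Drop any zero differences (none here) and take |d_i|.
|d| = [4, 5, 4, 8, 8, 4, 1, 8, 1, 3]
Step 2: Midrank |d_i| (ties get averaged ranks).
ranks: |4|->5, |5|->7, |4|->5, |8|->9, |8|->9, |4|->5, |1|->1.5, |8|->9, |1|->1.5, |3|->3
Step 3: Attach original signs; sum ranks with positive sign and with negative sign.
W+ = 5 + 9 + 9 + 5 + 1.5 + 9 + 1.5 = 40
W- = 7 + 5 + 3 = 15
(Check: W+ + W- = 55 should equal n(n+1)/2 = 55.)
Step 4: Test statistic W = min(W+, W-) = 15.
Step 5: Ties in |d|, so use the tie-corrected normal approximation.
        E[W] = n(n+1)/4 = 10*11/4 = 27.5.
        Tie groups: |d|=1 (t=2), |d|=4 (t=3), |d|=8 (t=3); sum(t^3 - t) = 54.
        Var[W] = n(n+1)(2n+1)/24 - sum(t^3-t)/48 = 2310/24 - 54/48 = 95.125.
        z = (W - E[W]) / sqrt(Var[W]) = (15 - 27.5) / 9.7532 = -1.2816.
        Two-sided p = 2*Phi(z) = 0.199972.
Step 6: alpha = 0.05. fail to reject H0.

W+ = 40, W- = 15, W = min = 15, p = 0.199972, fail to reject H0.


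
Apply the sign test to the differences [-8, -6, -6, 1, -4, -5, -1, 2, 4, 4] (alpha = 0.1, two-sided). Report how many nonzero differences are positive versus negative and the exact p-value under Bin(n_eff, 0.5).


Step 1: Discard zero differences. Original n = 10; n_eff = number of nonzero differences = 10.
Nonzero differences (with sign): -8, -6, -6, +1, -4, -5, -1, +2, +4, +4
Step 2: Count signs: positive = 4, negative = 6.
Step 3: Under H0: P(positive) = 0.5, so the number of positives S ~ Bin(10, 0.5).
Step 4: Two-sided exact p-value = sum of Bin(10,0.5) probabilities at or below the observed probability = 0.753906.
Step 5: alpha = 0.1. fail to reject H0.

n_eff = 10, pos = 4, neg = 6, p = 0.753906, fail to reject H0.


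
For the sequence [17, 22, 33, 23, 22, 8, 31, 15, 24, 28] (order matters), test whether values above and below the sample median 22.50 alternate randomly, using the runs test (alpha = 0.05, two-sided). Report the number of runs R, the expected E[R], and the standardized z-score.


Step 1: Compute median = 22.50; label A = above, B = below.
Labels in order: BBAABBABAA  (n_A = 5, n_B = 5)
Step 2: Count runs R = 6.
Step 3: Under H0 (random ordering), E[R] = 2*n_A*n_B/(n_A+n_B) + 1 = 2*5*5/10 + 1 = 6.0000.
        Var[R] = 2*n_A*n_B*(2*n_A*n_B - n_A - n_B) / ((n_A+n_B)^2 * (n_A+n_B-1)) = 2000/900 = 2.2222.
        SD[R] = 1.4907.
Step 4: R = E[R], so z = 0 with no continuity correction.
Step 5: Two-sided p-value via normal approximation = 2*(1 - Phi(|z|)) = 1.000000.
Step 6: alpha = 0.05. fail to reject H0.

R = 6, z = 0.0000, p = 1.000000, fail to reject H0.


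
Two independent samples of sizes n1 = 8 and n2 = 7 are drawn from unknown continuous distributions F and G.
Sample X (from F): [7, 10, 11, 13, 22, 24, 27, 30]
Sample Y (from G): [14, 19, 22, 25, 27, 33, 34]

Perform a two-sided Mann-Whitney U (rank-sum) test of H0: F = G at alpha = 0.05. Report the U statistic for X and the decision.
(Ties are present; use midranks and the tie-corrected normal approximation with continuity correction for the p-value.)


Step 1: Combine and sort all 15 observations; assign midranks.
sorted (value, group): (7,X), (10,X), (11,X), (13,X), (14,Y), (19,Y), (22,X), (22,Y), (24,X), (25,Y), (27,X), (27,Y), (30,X), (33,Y), (34,Y)
ranks: 7->1, 10->2, 11->3, 13->4, 14->5, 19->6, 22->7.5, 22->7.5, 24->9, 25->10, 27->11.5, 27->11.5, 30->13, 33->14, 34->15
Step 2: Rank sum for X: R1 = 1 + 2 + 3 + 4 + 7.5 + 9 + 11.5 + 13 = 51.
Step 3: U_X = R1 - n1(n1+1)/2 = 51 - 8*9/2 = 51 - 36 = 15.
       U_Y = n1*n2 - U_X = 56 - 15 = 41.
Step 4: Ties are present, so use the tie-corrected normal approximation (with continuity correction) for the p-value.
Step 5: p-value = 0.147286; compare to alpha = 0.05. fail to reject H0.

U_X = 15, p = 0.147286, fail to reject H0 at alpha = 0.05.


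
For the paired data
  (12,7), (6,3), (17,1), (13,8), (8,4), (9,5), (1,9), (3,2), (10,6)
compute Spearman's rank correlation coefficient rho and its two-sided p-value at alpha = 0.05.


Step 1: Rank x and y separately (midranks; no ties here).
rank(x): 12->7, 6->3, 17->9, 13->8, 8->4, 9->5, 1->1, 3->2, 10->6
rank(y): 7->7, 3->3, 1->1, 8->8, 4->4, 5->5, 9->9, 2->2, 6->6
Step 2: d_i = R_x(i) - R_y(i); compute d_i^2.
  (7-7)^2=0, (3-3)^2=0, (9-1)^2=64, (8-8)^2=0, (4-4)^2=0, (5-5)^2=0, (1-9)^2=64, (2-2)^2=0, (6-6)^2=0
sum(d^2) = 128.
Step 3: rho = 1 - 6*128 / (9*(9^2 - 1)) = 1 - 768/720 = -0.066667.
Step 4: Under H0, t = rho * sqrt((n-2)/(1-rho^2)) = -0.1768 ~ t(7).
Step 5: Two-sided p-value from the t-distribution with 7 df = 0.864690.
Step 6: alpha = 0.05. fail to reject H0.

rho = -0.0667, p = 0.864690, fail to reject H0 at alpha = 0.05.


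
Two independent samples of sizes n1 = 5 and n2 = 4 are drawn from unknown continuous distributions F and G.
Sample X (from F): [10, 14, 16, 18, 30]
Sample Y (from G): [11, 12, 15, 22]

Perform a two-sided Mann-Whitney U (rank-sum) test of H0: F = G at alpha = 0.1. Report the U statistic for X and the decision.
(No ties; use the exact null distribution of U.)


Step 1: Combine and sort all 9 observations; assign midranks.
sorted (value, group): (10,X), (11,Y), (12,Y), (14,X), (15,Y), (16,X), (18,X), (22,Y), (30,X)
ranks: 10->1, 11->2, 12->3, 14->4, 15->5, 16->6, 18->7, 22->8, 30->9
Step 2: Rank sum for X: R1 = 1 + 4 + 6 + 7 + 9 = 27.
Step 3: U_X = R1 - n1(n1+1)/2 = 27 - 5*6/2 = 27 - 15 = 12.
       U_Y = n1*n2 - U_X = 20 - 12 = 8.
Step 4: No ties, so the exact null distribution of U (based on enumerating the C(9,5) = 126 equally likely rank assignments) gives the two-sided p-value.
Step 5: p-value = 0.730159; compare to alpha = 0.1. fail to reject H0.

U_X = 12, p = 0.730159, fail to reject H0 at alpha = 0.1.


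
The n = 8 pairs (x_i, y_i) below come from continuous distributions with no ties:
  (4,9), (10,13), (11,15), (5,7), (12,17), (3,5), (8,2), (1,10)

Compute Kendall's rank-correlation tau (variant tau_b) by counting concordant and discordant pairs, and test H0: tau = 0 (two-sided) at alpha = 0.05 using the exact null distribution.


Step 1: Enumerate the 28 unordered pairs (i,j) with i<j and classify each by sign(x_j-x_i) * sign(y_j-y_i).
  (1,2):dx=+6,dy=+4->C; (1,3):dx=+7,dy=+6->C; (1,4):dx=+1,dy=-2->D; (1,5):dx=+8,dy=+8->C
  (1,6):dx=-1,dy=-4->C; (1,7):dx=+4,dy=-7->D; (1,8):dx=-3,dy=+1->D; (2,3):dx=+1,dy=+2->C
  (2,4):dx=-5,dy=-6->C; (2,5):dx=+2,dy=+4->C; (2,6):dx=-7,dy=-8->C; (2,7):dx=-2,dy=-11->C
  (2,8):dx=-9,dy=-3->C; (3,4):dx=-6,dy=-8->C; (3,5):dx=+1,dy=+2->C; (3,6):dx=-8,dy=-10->C
  (3,7):dx=-3,dy=-13->C; (3,8):dx=-10,dy=-5->C; (4,5):dx=+7,dy=+10->C; (4,6):dx=-2,dy=-2->C
  (4,7):dx=+3,dy=-5->D; (4,8):dx=-4,dy=+3->D; (5,6):dx=-9,dy=-12->C; (5,7):dx=-4,dy=-15->C
  (5,8):dx=-11,dy=-7->C; (6,7):dx=+5,dy=-3->D; (6,8):dx=-2,dy=+5->D; (7,8):dx=-7,dy=+8->D
Step 2: C = 20, D = 8, total pairs = 28.
Step 3: tau = (C - D)/(n(n-1)/2) = (20 - 8)/28 = 0.428571.
Step 4: Exact two-sided p-value (enumerate n! = 40320 permutations of y under H0): p = 0.178869.
Step 5: alpha = 0.05. fail to reject H0.

tau_b = 0.4286 (C=20, D=8), p = 0.178869, fail to reject H0.


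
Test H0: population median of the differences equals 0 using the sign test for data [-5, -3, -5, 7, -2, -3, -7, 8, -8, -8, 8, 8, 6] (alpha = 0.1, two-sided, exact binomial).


Step 1: Discard zero differences. Original n = 13; n_eff = number of nonzero differences = 13.
Nonzero differences (with sign): -5, -3, -5, +7, -2, -3, -7, +8, -8, -8, +8, +8, +6
Step 2: Count signs: positive = 5, negative = 8.
Step 3: Under H0: P(positive) = 0.5, so the number of positives S ~ Bin(13, 0.5).
Step 4: Two-sided exact p-value = sum of Bin(13,0.5) probabilities at or below the observed probability = 0.581055.
Step 5: alpha = 0.1. fail to reject H0.

n_eff = 13, pos = 5, neg = 8, p = 0.581055, fail to reject H0.


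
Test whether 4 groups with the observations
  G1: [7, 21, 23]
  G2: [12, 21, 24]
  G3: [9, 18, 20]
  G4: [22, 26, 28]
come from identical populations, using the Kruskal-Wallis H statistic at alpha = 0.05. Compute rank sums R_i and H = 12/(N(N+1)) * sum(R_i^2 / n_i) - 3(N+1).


Step 1: Combine all N = 12 observations and assign midranks.
sorted (value, group, rank): (7,G1,1), (9,G3,2), (12,G2,3), (18,G3,4), (20,G3,5), (21,G1,6.5), (21,G2,6.5), (22,G4,8), (23,G1,9), (24,G2,10), (26,G4,11), (28,G4,12)
Step 2: Sum ranks within each group.
R_1 = 16.5 (n_1 = 3)
R_2 = 19.5 (n_2 = 3)
R_3 = 11 (n_3 = 3)
R_4 = 31 (n_4 = 3)
Step 3: H = 12/(N(N+1)) * sum(R_i^2/n_i) - 3(N+1)
     = 12/(12*13) * (16.5^2/3 + 19.5^2/3 + 11^2/3 + 31^2/3) - 3*13
     = 0.076923 * 578.167 - 39
     = 5.474359.
Step 4: Ties present; correction factor C = 1 - 6/(12^3 - 12) = 0.996503. Corrected H = 5.474359 / 0.996503 = 5.493567.
Step 5: Under H0, H ~ chi^2(3); p-value = 0.139024.
Step 6: alpha = 0.05. fail to reject H0.

H = 5.4936, df = 3, p = 0.139024, fail to reject H0.


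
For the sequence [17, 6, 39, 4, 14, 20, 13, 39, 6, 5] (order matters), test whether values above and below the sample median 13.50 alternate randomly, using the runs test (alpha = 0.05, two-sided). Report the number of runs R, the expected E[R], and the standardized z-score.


Step 1: Compute median = 13.50; label A = above, B = below.
Labels in order: ABABAABABB  (n_A = 5, n_B = 5)
Step 2: Count runs R = 8.
Step 3: Under H0 (random ordering), E[R] = 2*n_A*n_B/(n_A+n_B) + 1 = 2*5*5/10 + 1 = 6.0000.
        Var[R] = 2*n_A*n_B*(2*n_A*n_B - n_A - n_B) / ((n_A+n_B)^2 * (n_A+n_B-1)) = 2000/900 = 2.2222.
        SD[R] = 1.4907.
Step 4: Continuity-corrected z = (R - 0.5 - E[R]) / SD[R] = (8 - 0.5 - 6.0000) / 1.4907 = 1.0062.
Step 5: Two-sided p-value via normal approximation = 2*(1 - Phi(|z|)) = 0.314305.
Step 6: alpha = 0.05. fail to reject H0.

R = 8, z = 1.0062, p = 0.314305, fail to reject H0.


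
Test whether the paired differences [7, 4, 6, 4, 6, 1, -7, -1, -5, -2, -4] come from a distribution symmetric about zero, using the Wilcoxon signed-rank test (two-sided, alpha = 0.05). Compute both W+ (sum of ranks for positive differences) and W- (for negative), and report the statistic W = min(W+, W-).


Step 1: Drop any zero differences (none here) and take |d_i|.
|d| = [7, 4, 6, 4, 6, 1, 7, 1, 5, 2, 4]
Step 2: Midrank |d_i| (ties get averaged ranks).
ranks: |7|->10.5, |4|->5, |6|->8.5, |4|->5, |6|->8.5, |1|->1.5, |7|->10.5, |1|->1.5, |5|->7, |2|->3, |4|->5
Step 3: Attach original signs; sum ranks with positive sign and with negative sign.
W+ = 10.5 + 5 + 8.5 + 5 + 8.5 + 1.5 = 39
W- = 10.5 + 1.5 + 7 + 3 + 5 = 27
(Check: W+ + W- = 66 should equal n(n+1)/2 = 66.)
Step 4: Test statistic W = min(W+, W-) = 27.
Step 5: Ties in |d|, so use the tie-corrected normal approximation.
        E[W] = n(n+1)/4 = 11*12/4 = 33.
        Tie groups: |d|=1 (t=2), |d|=4 (t=3), |d|=6 (t=2), |d|=7 (t=2); sum(t^3 - t) = 42.
        Var[W] = n(n+1)(2n+1)/24 - sum(t^3-t)/48 = 3036/24 - 42/48 = 125.625.
        z = (W - E[W]) / sqrt(Var[W]) = (27 - 33) / 11.2083 = -0.5353.
        Two-sided p = 2*Phi(z) = 0.592429.
Step 6: alpha = 0.05. fail to reject H0.

W+ = 39, W- = 27, W = min = 27, p = 0.592429, fail to reject H0.


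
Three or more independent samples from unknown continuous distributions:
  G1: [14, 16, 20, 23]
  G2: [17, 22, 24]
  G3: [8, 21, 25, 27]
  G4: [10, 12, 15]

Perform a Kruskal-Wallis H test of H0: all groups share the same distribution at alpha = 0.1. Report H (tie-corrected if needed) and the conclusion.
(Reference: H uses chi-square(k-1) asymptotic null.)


Step 1: Combine all N = 14 observations and assign midranks.
sorted (value, group, rank): (8,G3,1), (10,G4,2), (12,G4,3), (14,G1,4), (15,G4,5), (16,G1,6), (17,G2,7), (20,G1,8), (21,G3,9), (22,G2,10), (23,G1,11), (24,G2,12), (25,G3,13), (27,G3,14)
Step 2: Sum ranks within each group.
R_1 = 29 (n_1 = 4)
R_2 = 29 (n_2 = 3)
R_3 = 37 (n_3 = 4)
R_4 = 10 (n_4 = 3)
Step 3: H = 12/(N(N+1)) * sum(R_i^2/n_i) - 3(N+1)
     = 12/(14*15) * (29^2/4 + 29^2/3 + 37^2/4 + 10^2/3) - 3*15
     = 0.057143 * 866.167 - 45
     = 4.495238.
Step 4: No ties, so H is used without correction.
Step 5: Under H0, H ~ chi^2(3); p-value = 0.212715.
Step 6: alpha = 0.1. fail to reject H0.

H = 4.4952, df = 3, p = 0.212715, fail to reject H0.


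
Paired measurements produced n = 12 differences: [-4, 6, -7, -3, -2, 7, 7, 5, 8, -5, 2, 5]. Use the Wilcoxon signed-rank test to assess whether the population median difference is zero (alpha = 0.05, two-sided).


Step 1: Drop any zero differences (none here) and take |d_i|.
|d| = [4, 6, 7, 3, 2, 7, 7, 5, 8, 5, 2, 5]
Step 2: Midrank |d_i| (ties get averaged ranks).
ranks: |4|->4, |6|->8, |7|->10, |3|->3, |2|->1.5, |7|->10, |7|->10, |5|->6, |8|->12, |5|->6, |2|->1.5, |5|->6
Step 3: Attach original signs; sum ranks with positive sign and with negative sign.
W+ = 8 + 10 + 10 + 6 + 12 + 1.5 + 6 = 53.5
W- = 4 + 10 + 3 + 1.5 + 6 = 24.5
(Check: W+ + W- = 78 should equal n(n+1)/2 = 78.)
Step 4: Test statistic W = min(W+, W-) = 24.5.
Step 5: Ties in |d|, so use the tie-corrected normal approximation.
        E[W] = n(n+1)/4 = 12*13/4 = 39.
        Tie groups: |d|=2 (t=2), |d|=5 (t=3), |d|=7 (t=3); sum(t^3 - t) = 54.
        Var[W] = n(n+1)(2n+1)/24 - sum(t^3-t)/48 = 3900/24 - 54/48 = 161.375.
        z = (W - E[W]) / sqrt(Var[W]) = (24.5 - 39) / 12.7033 = -1.1414.
        Two-sided p = 2*Phi(z) = 0.253690.
Step 6: alpha = 0.05. fail to reject H0.

W+ = 53.5, W- = 24.5, W = min = 24.5, p = 0.253690, fail to reject H0.


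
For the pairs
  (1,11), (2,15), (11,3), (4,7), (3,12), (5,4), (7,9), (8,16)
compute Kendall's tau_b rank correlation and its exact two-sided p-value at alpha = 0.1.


Step 1: Enumerate the 28 unordered pairs (i,j) with i<j and classify each by sign(x_j-x_i) * sign(y_j-y_i).
  (1,2):dx=+1,dy=+4->C; (1,3):dx=+10,dy=-8->D; (1,4):dx=+3,dy=-4->D; (1,5):dx=+2,dy=+1->C
  (1,6):dx=+4,dy=-7->D; (1,7):dx=+6,dy=-2->D; (1,8):dx=+7,dy=+5->C; (2,3):dx=+9,dy=-12->D
  (2,4):dx=+2,dy=-8->D; (2,5):dx=+1,dy=-3->D; (2,6):dx=+3,dy=-11->D; (2,7):dx=+5,dy=-6->D
  (2,8):dx=+6,dy=+1->C; (3,4):dx=-7,dy=+4->D; (3,5):dx=-8,dy=+9->D; (3,6):dx=-6,dy=+1->D
  (3,7):dx=-4,dy=+6->D; (3,8):dx=-3,dy=+13->D; (4,5):dx=-1,dy=+5->D; (4,6):dx=+1,dy=-3->D
  (4,7):dx=+3,dy=+2->C; (4,8):dx=+4,dy=+9->C; (5,6):dx=+2,dy=-8->D; (5,7):dx=+4,dy=-3->D
  (5,8):dx=+5,dy=+4->C; (6,7):dx=+2,dy=+5->C; (6,8):dx=+3,dy=+12->C; (7,8):dx=+1,dy=+7->C
Step 2: C = 10, D = 18, total pairs = 28.
Step 3: tau = (C - D)/(n(n-1)/2) = (10 - 18)/28 = -0.285714.
Step 4: Exact two-sided p-value (enumerate n! = 40320 permutations of y under H0): p = 0.398760.
Step 5: alpha = 0.1. fail to reject H0.

tau_b = -0.2857 (C=10, D=18), p = 0.398760, fail to reject H0.


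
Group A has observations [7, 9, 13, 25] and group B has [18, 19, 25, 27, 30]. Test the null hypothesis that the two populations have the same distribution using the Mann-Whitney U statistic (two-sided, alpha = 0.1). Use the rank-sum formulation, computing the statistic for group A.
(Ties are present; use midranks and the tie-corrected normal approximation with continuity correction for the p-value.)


Step 1: Combine and sort all 9 observations; assign midranks.
sorted (value, group): (7,X), (9,X), (13,X), (18,Y), (19,Y), (25,X), (25,Y), (27,Y), (30,Y)
ranks: 7->1, 9->2, 13->3, 18->4, 19->5, 25->6.5, 25->6.5, 27->8, 30->9
Step 2: Rank sum for X: R1 = 1 + 2 + 3 + 6.5 = 12.5.
Step 3: U_X = R1 - n1(n1+1)/2 = 12.5 - 4*5/2 = 12.5 - 10 = 2.5.
       U_Y = n1*n2 - U_X = 20 - 2.5 = 17.5.
Step 4: Ties are present, so use the tie-corrected normal approximation (with continuity correction) for the p-value.
Step 5: p-value = 0.085100; compare to alpha = 0.1. reject H0.

U_X = 2.5, p = 0.085100, reject H0 at alpha = 0.1.


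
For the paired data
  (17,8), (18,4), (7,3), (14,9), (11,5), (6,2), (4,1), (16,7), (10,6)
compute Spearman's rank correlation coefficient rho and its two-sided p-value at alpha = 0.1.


Step 1: Rank x and y separately (midranks; no ties here).
rank(x): 17->8, 18->9, 7->3, 14->6, 11->5, 6->2, 4->1, 16->7, 10->4
rank(y): 8->8, 4->4, 3->3, 9->9, 5->5, 2->2, 1->1, 7->7, 6->6
Step 2: d_i = R_x(i) - R_y(i); compute d_i^2.
  (8-8)^2=0, (9-4)^2=25, (3-3)^2=0, (6-9)^2=9, (5-5)^2=0, (2-2)^2=0, (1-1)^2=0, (7-7)^2=0, (4-6)^2=4
sum(d^2) = 38.
Step 3: rho = 1 - 6*38 / (9*(9^2 - 1)) = 1 - 228/720 = 0.683333.
Step 4: Under H0, t = rho * sqrt((n-2)/(1-rho^2)) = 2.4763 ~ t(7).
Step 5: Two-sided p-value from the t-distribution with 7 df = 0.042442.
Step 6: alpha = 0.1. reject H0.

rho = 0.6833, p = 0.042442, reject H0 at alpha = 0.1.


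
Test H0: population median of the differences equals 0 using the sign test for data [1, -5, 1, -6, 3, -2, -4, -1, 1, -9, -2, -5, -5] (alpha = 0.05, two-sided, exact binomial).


Step 1: Discard zero differences. Original n = 13; n_eff = number of nonzero differences = 13.
Nonzero differences (with sign): +1, -5, +1, -6, +3, -2, -4, -1, +1, -9, -2, -5, -5
Step 2: Count signs: positive = 4, negative = 9.
Step 3: Under H0: P(positive) = 0.5, so the number of positives S ~ Bin(13, 0.5).
Step 4: Two-sided exact p-value = sum of Bin(13,0.5) probabilities at or below the observed probability = 0.266846.
Step 5: alpha = 0.05. fail to reject H0.

n_eff = 13, pos = 4, neg = 9, p = 0.266846, fail to reject H0.


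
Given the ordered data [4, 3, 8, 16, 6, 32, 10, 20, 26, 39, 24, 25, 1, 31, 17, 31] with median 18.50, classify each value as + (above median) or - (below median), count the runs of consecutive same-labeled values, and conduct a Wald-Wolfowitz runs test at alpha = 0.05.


Step 1: Compute median = 18.50; label A = above, B = below.
Labels in order: BBBBBABAAAAABABA  (n_A = 8, n_B = 8)
Step 2: Count runs R = 8.
Step 3: Under H0 (random ordering), E[R] = 2*n_A*n_B/(n_A+n_B) + 1 = 2*8*8/16 + 1 = 9.0000.
        Var[R] = 2*n_A*n_B*(2*n_A*n_B - n_A - n_B) / ((n_A+n_B)^2 * (n_A+n_B-1)) = 14336/3840 = 3.7333.
        SD[R] = 1.9322.
Step 4: Continuity-corrected z = (R + 0.5 - E[R]) / SD[R] = (8 + 0.5 - 9.0000) / 1.9322 = -0.2588.
Step 5: Two-sided p-value via normal approximation = 2*(1 - Phi(|z|)) = 0.795809.
Step 6: alpha = 0.05. fail to reject H0.

R = 8, z = -0.2588, p = 0.795809, fail to reject H0.


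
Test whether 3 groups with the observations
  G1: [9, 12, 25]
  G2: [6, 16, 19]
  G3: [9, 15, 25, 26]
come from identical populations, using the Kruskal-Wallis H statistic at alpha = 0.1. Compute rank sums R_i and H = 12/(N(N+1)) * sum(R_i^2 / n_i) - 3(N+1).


Step 1: Combine all N = 10 observations and assign midranks.
sorted (value, group, rank): (6,G2,1), (9,G1,2.5), (9,G3,2.5), (12,G1,4), (15,G3,5), (16,G2,6), (19,G2,7), (25,G1,8.5), (25,G3,8.5), (26,G3,10)
Step 2: Sum ranks within each group.
R_1 = 15 (n_1 = 3)
R_2 = 14 (n_2 = 3)
R_3 = 26 (n_3 = 4)
Step 3: H = 12/(N(N+1)) * sum(R_i^2/n_i) - 3(N+1)
     = 12/(10*11) * (15^2/3 + 14^2/3 + 26^2/4) - 3*11
     = 0.109091 * 309.333 - 33
     = 0.745455.
Step 4: Ties present; correction factor C = 1 - 12/(10^3 - 10) = 0.987879. Corrected H = 0.745455 / 0.987879 = 0.754601.
Step 5: Under H0, H ~ chi^2(2); p-value = 0.685710.
Step 6: alpha = 0.1. fail to reject H0.

H = 0.7546, df = 2, p = 0.685710, fail to reject H0.


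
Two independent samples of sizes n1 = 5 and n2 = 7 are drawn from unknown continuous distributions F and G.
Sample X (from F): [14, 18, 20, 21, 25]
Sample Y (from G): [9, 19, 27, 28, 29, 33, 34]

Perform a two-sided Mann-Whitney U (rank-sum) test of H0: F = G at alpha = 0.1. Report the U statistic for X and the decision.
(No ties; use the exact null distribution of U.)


Step 1: Combine and sort all 12 observations; assign midranks.
sorted (value, group): (9,Y), (14,X), (18,X), (19,Y), (20,X), (21,X), (25,X), (27,Y), (28,Y), (29,Y), (33,Y), (34,Y)
ranks: 9->1, 14->2, 18->3, 19->4, 20->5, 21->6, 25->7, 27->8, 28->9, 29->10, 33->11, 34->12
Step 2: Rank sum for X: R1 = 2 + 3 + 5 + 6 + 7 = 23.
Step 3: U_X = R1 - n1(n1+1)/2 = 23 - 5*6/2 = 23 - 15 = 8.
       U_Y = n1*n2 - U_X = 35 - 8 = 27.
Step 4: No ties, so the exact null distribution of U (based on enumerating the C(12,5) = 792 equally likely rank assignments) gives the two-sided p-value.
Step 5: p-value = 0.148990; compare to alpha = 0.1. fail to reject H0.

U_X = 8, p = 0.148990, fail to reject H0 at alpha = 0.1.


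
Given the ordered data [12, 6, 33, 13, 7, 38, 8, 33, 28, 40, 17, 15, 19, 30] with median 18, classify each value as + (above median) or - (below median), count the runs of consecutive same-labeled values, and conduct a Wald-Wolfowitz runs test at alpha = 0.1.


Step 1: Compute median = 18; label A = above, B = below.
Labels in order: BBABBABAAABBAA  (n_A = 7, n_B = 7)
Step 2: Count runs R = 8.
Step 3: Under H0 (random ordering), E[R] = 2*n_A*n_B/(n_A+n_B) + 1 = 2*7*7/14 + 1 = 8.0000.
        Var[R] = 2*n_A*n_B*(2*n_A*n_B - n_A - n_B) / ((n_A+n_B)^2 * (n_A+n_B-1)) = 8232/2548 = 3.2308.
        SD[R] = 1.7974.
Step 4: R = E[R], so z = 0 with no continuity correction.
Step 5: Two-sided p-value via normal approximation = 2*(1 - Phi(|z|)) = 1.000000.
Step 6: alpha = 0.1. fail to reject H0.

R = 8, z = 0.0000, p = 1.000000, fail to reject H0.


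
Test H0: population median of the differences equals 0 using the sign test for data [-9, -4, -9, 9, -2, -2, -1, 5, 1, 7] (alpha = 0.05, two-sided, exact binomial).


Step 1: Discard zero differences. Original n = 10; n_eff = number of nonzero differences = 10.
Nonzero differences (with sign): -9, -4, -9, +9, -2, -2, -1, +5, +1, +7
Step 2: Count signs: positive = 4, negative = 6.
Step 3: Under H0: P(positive) = 0.5, so the number of positives S ~ Bin(10, 0.5).
Step 4: Two-sided exact p-value = sum of Bin(10,0.5) probabilities at or below the observed probability = 0.753906.
Step 5: alpha = 0.05. fail to reject H0.

n_eff = 10, pos = 4, neg = 6, p = 0.753906, fail to reject H0.
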